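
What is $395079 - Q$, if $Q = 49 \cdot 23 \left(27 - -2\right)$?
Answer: $362396$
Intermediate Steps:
$Q = 32683$ ($Q = 1127 \left(27 + 2\right) = 1127 \cdot 29 = 32683$)
$395079 - Q = 395079 - 32683 = 362396$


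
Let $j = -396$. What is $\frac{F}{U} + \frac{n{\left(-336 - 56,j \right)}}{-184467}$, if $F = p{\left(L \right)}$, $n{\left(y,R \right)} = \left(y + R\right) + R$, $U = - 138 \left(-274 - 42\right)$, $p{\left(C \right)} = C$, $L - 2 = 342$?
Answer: $\frac{4795355}{335176539} \approx 0.014307$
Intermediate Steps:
$L = 344$ ($L = 2 + 342 = 344$)
$U = 43608$ ($U = \left(-138\right) \left(-316\right) = 43608$)
$n{\left(y,R \right)} = y + 2 R$ ($n{\left(y,R \right)} = \left(R + y\right) + R = y + 2 R$)
$F = 344$
$\frac{F}{U} + \frac{n{\left(-336 - 56,j \right)}}{-184467} = \frac{344}{43608} + \frac{\left(-336 - 56\right) + 2 \left(-396\right)}{-184467} = 344 \cdot \frac{1}{43608} + \left(\left(-336 - 56\right) - 792\right) \left(- \frac{1}{184467}\right) = \frac{43}{5451} + \left(-392 - 792\right) \left(- \frac{1}{184467}\right) = \frac{43}{5451} - - \frac{1184}{184467} = \frac{43}{5451} + \frac{1184}{184467} = \frac{4795355}{335176539}$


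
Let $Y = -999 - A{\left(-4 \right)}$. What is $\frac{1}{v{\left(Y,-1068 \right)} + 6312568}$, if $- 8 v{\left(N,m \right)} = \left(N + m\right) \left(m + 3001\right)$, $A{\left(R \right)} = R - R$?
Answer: $\frac{8}{54496055} \approx 1.468 \cdot 10^{-7}$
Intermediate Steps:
$A{\left(R \right)} = 0$
$Y = -999$ ($Y = -999 - 0 = -999 + 0 = -999$)
$v{\left(N,m \right)} = - \frac{\left(3001 + m\right) \left(N + m\right)}{8}$ ($v{\left(N,m \right)} = - \frac{\left(N + m\right) \left(m + 3001\right)}{8} = - \frac{\left(N + m\right) \left(3001 + m\right)}{8} = - \frac{\left(3001 + m\right) \left(N + m\right)}{8}$)
$\frac{1}{v{\left(Y,-1068 \right)} + 6312568} = \frac{1}{\left(\left(- \frac{3001}{8}\right) \left(-999\right) - - \frac{801267}{2} - \frac{\left(-1068\right)^{2}}{8} - \left(- \frac{999}{8}\right) \left(-1068\right)\right) + 6312568} = \frac{1}{\left(\frac{2997999}{8} + \frac{801267}{2} - 142578 - \frac{266733}{2}\right) + 6312568} = \frac{1}{\frac{3995511}{8} + 6312568} = \frac{1}{\frac{54496055}{8}} = \frac{8}{54496055}$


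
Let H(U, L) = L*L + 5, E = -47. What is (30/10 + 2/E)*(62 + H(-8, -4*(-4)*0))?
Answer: 9313/47 ≈ 198.15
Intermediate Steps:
H(U, L) = 5 + L**2 (H(U, L) = L**2 + 5 = 5 + L**2)
(30/10 + 2/E)*(62 + H(-8, -4*(-4)*0)) = (30/10 + 2/(-47))*(62 + (5 + (-4*(-4)*0)**2)) = (30*(1/10) + 2*(-1/47))*(62 + (5 + (16*0)**2)) = (3 - 2/47)*(62 + (5 + 0**2)) = 139*(62 + (5 + 0))/47 = 139*(62 + 5)/47 = (139/47)*67 = 9313/47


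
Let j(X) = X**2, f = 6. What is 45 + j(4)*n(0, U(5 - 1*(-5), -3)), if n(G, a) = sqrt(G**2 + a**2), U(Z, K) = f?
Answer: 141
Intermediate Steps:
U(Z, K) = 6
45 + j(4)*n(0, U(5 - 1*(-5), -3)) = 45 + 4**2*sqrt(0**2 + 6**2) = 45 + 16*sqrt(0 + 36) = 45 + 16*sqrt(36) = 45 + 16*6 = 45 + 96 = 141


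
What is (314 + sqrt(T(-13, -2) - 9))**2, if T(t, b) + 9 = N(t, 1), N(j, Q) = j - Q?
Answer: 98564 + 2512*I*sqrt(2) ≈ 98564.0 + 3552.5*I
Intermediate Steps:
T(t, b) = -10 + t (T(t, b) = -9 + (t - 1*1) = -9 + (t - 1) = -9 + (-1 + t) = -10 + t)
(314 + sqrt(T(-13, -2) - 9))**2 = (314 + sqrt((-10 - 13) - 9))**2 = (314 + sqrt(-23 - 9))**2 = (314 + sqrt(-32))**2 = (314 + 4*I*sqrt(2))**2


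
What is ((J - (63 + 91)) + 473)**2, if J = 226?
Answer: 297025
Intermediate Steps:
((J - (63 + 91)) + 473)**2 = ((226 - (63 + 91)) + 473)**2 = ((226 - 1*154) + 473)**2 = ((226 - 154) + 473)**2 = (72 + 473)**2 = 545**2 = 297025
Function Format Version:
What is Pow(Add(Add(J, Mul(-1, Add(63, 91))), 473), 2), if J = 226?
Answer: 297025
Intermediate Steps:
Pow(Add(Add(J, Mul(-1, Add(63, 91))), 473), 2) = Pow(Add(Add(226, Mul(-1, Add(63, 91))), 473), 2) = Pow(Add(Add(226, Mul(-1, 154)), 473), 2) = Pow(Add(Add(226, -154), 473), 2) = Pow(Add(72, 473), 2) = Pow(545, 2) = 297025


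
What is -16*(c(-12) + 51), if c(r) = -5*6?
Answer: -336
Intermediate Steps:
c(r) = -30
-16*(c(-12) + 51) = -16*(-30 + 51) = -16*21 = -336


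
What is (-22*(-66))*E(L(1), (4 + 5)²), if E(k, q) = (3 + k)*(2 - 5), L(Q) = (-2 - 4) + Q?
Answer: 8712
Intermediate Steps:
L(Q) = -6 + Q
E(k, q) = -9 - 3*k (E(k, q) = (3 + k)*(-3) = -9 - 3*k)
(-22*(-66))*E(L(1), (4 + 5)²) = (-22*(-66))*(-9 - 3*(-6 + 1)) = 1452*(-9 - 3*(-5)) = 1452*(-9 + 15) = 1452*6 = 8712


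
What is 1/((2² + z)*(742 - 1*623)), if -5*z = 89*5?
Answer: -1/10115 ≈ -9.8863e-5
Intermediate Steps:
z = -89 (z = -89*5/5 = -⅕*445 = -89)
1/((2² + z)*(742 - 1*623)) = 1/((2² - 89)*(742 - 1*623)) = 1/((4 - 89)*(742 - 623)) = 1/(-85*119) = 1/(-10115) = -1/10115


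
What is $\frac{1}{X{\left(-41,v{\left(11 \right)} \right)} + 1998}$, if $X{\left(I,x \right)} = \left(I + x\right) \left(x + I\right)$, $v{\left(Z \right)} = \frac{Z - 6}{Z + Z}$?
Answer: $\frac{484}{1771641} \approx 0.00027319$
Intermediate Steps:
$v{\left(Z \right)} = \frac{-6 + Z}{2 Z}$
$X{\left(I,x \right)} = \left(I + x\right)^{2}$ ($X{\left(I,x \right)} = \left(I + x\right) \left(I + x\right) = \left(I + x\right)^{2}$)
$\frac{1}{X{\left(-41,v{\left(11 \right)} \right)} + 1998} = \frac{1}{\left(-41 + \frac{-6 + 11}{2 \cdot 11}\right)^{2} + 1998} = \frac{1}{\left(-41 + \frac{1}{2} \cdot \frac{1}{11} \cdot 5\right)^{2} + 1998} = \frac{1}{\left(-41 + \frac{5}{22}\right)^{2} + 1998} = \frac{1}{\left(- \frac{897}{22}\right)^{2} + 1998} = \frac{1}{\frac{804609}{484} + 1998} = \frac{1}{\frac{1771641}{484}} = \frac{484}{1771641}$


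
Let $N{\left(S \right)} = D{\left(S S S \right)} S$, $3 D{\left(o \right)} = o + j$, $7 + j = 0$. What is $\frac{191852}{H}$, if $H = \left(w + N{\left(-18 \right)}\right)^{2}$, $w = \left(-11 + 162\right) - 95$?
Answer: $\frac{47963}{307827025} \approx 0.00015581$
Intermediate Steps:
$j = -7$ ($j = -7 + 0 = -7$)
$D{\left(o \right)} = - \frac{7}{3} + \frac{o}{3}$ ($D{\left(o \right)} = \frac{o - 7}{3} = \frac{-7 + o}{3} = - \frac{7}{3} + \frac{o}{3}$)
$w = 56$ ($w = 151 - 95 = 56$)
$N{\left(S \right)} = S \left(- \frac{7}{3} + \frac{S^{3}}{3}\right)$ ($N{\left(S \right)} = \left(- \frac{7}{3} + \frac{S S S}{3}\right) S = \left(- \frac{7}{3} + \frac{S^{2} S}{3}\right) S = \left(- \frac{7}{3} + \frac{S^{3}}{3}\right) S = S \left(- \frac{7}{3} + \frac{S^{3}}{3}\right)$)
$H = 1231308100$ ($H = \left(56 + \frac{1}{3} \left(-18\right) \left(-7 + \left(-18\right)^{3}\right)\right)^{2} = \left(56 + \frac{1}{3} \left(-18\right) \left(-7 - 5832\right)\right)^{2} = \left(56 + \frac{1}{3} \left(-18\right) \left(-5839\right)\right)^{2} = \left(56 + 35034\right)^{2} = 35090^{2} = 1231308100$)
$\frac{191852}{H} = \frac{191852}{1231308100} = 191852 \cdot \frac{1}{1231308100} = \frac{47963}{307827025}$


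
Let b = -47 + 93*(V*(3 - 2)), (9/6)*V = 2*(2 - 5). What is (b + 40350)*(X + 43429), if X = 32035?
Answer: 3013352984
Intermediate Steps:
V = -4 (V = 2*(2*(2 - 5))/3 = 2*(2*(-3))/3 = (⅔)*(-6) = -4)
b = -419 (b = -47 + 93*(-4*(3 - 2)) = -47 + 93*(-4*1) = -47 + 93*(-4) = -47 - 372 = -419)
(b + 40350)*(X + 43429) = (-419 + 40350)*(32035 + 43429) = 39931*75464 = 3013352984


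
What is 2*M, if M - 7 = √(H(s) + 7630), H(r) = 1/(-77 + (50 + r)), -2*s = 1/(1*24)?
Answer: 14 + 2*√12835192414/1297 ≈ 188.70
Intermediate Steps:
s = -1/48 (s = -1/(2*(1*24)) = -½/24 = -½*1/24 = -1/48 ≈ -0.020833)
H(r) = 1/(-27 + r)
M = 7 + √12835192414/1297 (M = 7 + √(1/(-27 - 1/48) + 7630) = 7 + √(1/(-1297/48) + 7630) = 7 + √(-48/1297 + 7630) = 7 + √(9896062/1297) = 7 + √12835192414/1297 ≈ 94.350)
2*M = 2*(7 + √12835192414/1297) = 14 + 2*√12835192414/1297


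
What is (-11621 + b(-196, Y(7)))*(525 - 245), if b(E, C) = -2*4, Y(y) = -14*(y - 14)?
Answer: -3256120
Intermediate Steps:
Y(y) = 196 - 14*y (Y(y) = -14*(-14 + y) = 196 - 14*y)
b(E, C) = -8
(-11621 + b(-196, Y(7)))*(525 - 245) = (-11621 - 8)*(525 - 245) = -11629*280 = -3256120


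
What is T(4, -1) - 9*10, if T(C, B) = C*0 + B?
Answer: -91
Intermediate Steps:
T(C, B) = B (T(C, B) = 0 + B = B)
T(4, -1) - 9*10 = -1 - 9*10 = -1 - 90 = -91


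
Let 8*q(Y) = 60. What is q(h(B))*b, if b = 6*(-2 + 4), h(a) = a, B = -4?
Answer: 90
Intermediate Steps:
q(Y) = 15/2 (q(Y) = (⅛)*60 = 15/2)
b = 12 (b = 6*2 = 12)
q(h(B))*b = (15/2)*12 = 90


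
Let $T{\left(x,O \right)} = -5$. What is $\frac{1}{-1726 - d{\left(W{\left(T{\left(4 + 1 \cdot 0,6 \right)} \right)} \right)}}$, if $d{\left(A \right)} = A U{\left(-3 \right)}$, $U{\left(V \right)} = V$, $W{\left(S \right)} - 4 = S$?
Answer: $- \frac{1}{1729} \approx -0.00057837$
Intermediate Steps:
$W{\left(S \right)} = 4 + S$
$d{\left(A \right)} = - 3 A$ ($d{\left(A \right)} = A \left(-3\right) = - 3 A$)
$\frac{1}{-1726 - d{\left(W{\left(T{\left(4 + 1 \cdot 0,6 \right)} \right)} \right)}} = \frac{1}{-1726 - - 3 \left(4 - 5\right)} = \frac{1}{-1726 - \left(-3\right) \left(-1\right)} = \frac{1}{-1726 - 3} = \frac{1}{-1729} = - \frac{1}{1729}$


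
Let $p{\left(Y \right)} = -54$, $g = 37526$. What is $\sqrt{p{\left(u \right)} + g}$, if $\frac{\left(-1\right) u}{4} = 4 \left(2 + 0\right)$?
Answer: $4 \sqrt{2342} \approx 193.58$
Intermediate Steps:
$u = -32$ ($u = - 4 \cdot 4 \left(2 + 0\right) = - 4 \cdot 4 \cdot 2 = \left(-4\right) 8 = -32$)
$\sqrt{p{\left(u \right)} + g} = \sqrt{-54 + 37526} = \sqrt{37472} = 4 \sqrt{2342}$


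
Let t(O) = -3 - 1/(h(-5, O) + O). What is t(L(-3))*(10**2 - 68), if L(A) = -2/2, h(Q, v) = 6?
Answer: -512/5 ≈ -102.40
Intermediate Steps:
L(A) = -1 (L(A) = -2*1/2 = -1)
t(O) = -3 - 1/(6 + O)
t(L(-3))*(10**2 - 68) = ((-19 - 3*(-1))/(6 - 1))*(10**2 - 68) = ((-19 + 3)/5)*(100 - 68) = ((1/5)*(-16))*32 = -16/5*32 = -512/5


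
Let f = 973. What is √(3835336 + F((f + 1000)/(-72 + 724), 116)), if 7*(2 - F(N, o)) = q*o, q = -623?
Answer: √3845662 ≈ 1961.0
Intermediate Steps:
F(N, o) = 2 + 89*o (F(N, o) = 2 - (-89)*o = 2 + 89*o)
√(3835336 + F((f + 1000)/(-72 + 724), 116)) = √(3835336 + (2 + 89*116)) = √(3835336 + (2 + 10324)) = √(3835336 + 10326) = √3845662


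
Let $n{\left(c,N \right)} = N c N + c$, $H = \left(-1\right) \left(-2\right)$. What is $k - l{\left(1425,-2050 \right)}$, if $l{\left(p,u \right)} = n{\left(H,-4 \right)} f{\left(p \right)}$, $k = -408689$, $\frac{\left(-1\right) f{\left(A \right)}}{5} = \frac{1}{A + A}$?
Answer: $- \frac{116476348}{285} \approx -4.0869 \cdot 10^{5}$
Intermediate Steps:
$f{\left(A \right)} = - \frac{5}{2 A}$ ($f{\left(A \right)} = - \frac{5}{A + A} = - \frac{5}{2 A}$)
$H = 2$
$n{\left(c,N \right)} = c + c N^{2}$ ($n{\left(c,N \right)} = c N^{2} + c = c + c N^{2}$)
$l{\left(p,u \right)} = - \frac{85}{p}$ ($l{\left(p,u \right)} = 2 \left(1 + \left(-4\right)^{2}\right) \left(- \frac{5}{2 p}\right) = 2 \left(1 + 16\right) \left(- \frac{5}{2 p}\right) = 2 \cdot 17 \left(- \frac{5}{2 p}\right) = 34 \left(- \frac{5}{2 p}\right) = - \frac{85}{p}$)
$k - l{\left(1425,-2050 \right)} = -408689 - - \frac{85}{1425} = -408689 - \left(-85\right) \frac{1}{1425} = -408689 - - \frac{17}{285} = -408689 + \frac{17}{285} = - \frac{116476348}{285}$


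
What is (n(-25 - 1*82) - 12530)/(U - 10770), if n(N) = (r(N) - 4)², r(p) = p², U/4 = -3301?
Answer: -130975495/23974 ≈ -5463.2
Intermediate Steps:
U = -13204 (U = 4*(-3301) = -13204)
n(N) = (-4 + N²)² (n(N) = (N² - 4)² = (-4 + N²)²)
(n(-25 - 1*82) - 12530)/(U - 10770) = ((-4 + (-25 - 1*82)²)² - 12530)/(-13204 - 10770) = ((-4 + (-25 - 82)²)² - 12530)/(-23974) = ((-4 + (-107)²)² - 12530)*(-1/23974) = ((-4 + 11449)² - 12530)*(-1/23974) = (11445² - 12530)*(-1/23974) = (130988025 - 12530)*(-1/23974) = 130975495*(-1/23974) = -130975495/23974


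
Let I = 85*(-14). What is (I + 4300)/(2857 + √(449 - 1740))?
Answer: 888527/816374 - 311*I*√1291/816374 ≈ 1.0884 - 0.013688*I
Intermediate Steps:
I = -1190
(I + 4300)/(2857 + √(449 - 1740)) = (-1190 + 4300)/(2857 + √(449 - 1740)) = 3110/(2857 + √(-1291)) = 3110/(2857 + I*√1291)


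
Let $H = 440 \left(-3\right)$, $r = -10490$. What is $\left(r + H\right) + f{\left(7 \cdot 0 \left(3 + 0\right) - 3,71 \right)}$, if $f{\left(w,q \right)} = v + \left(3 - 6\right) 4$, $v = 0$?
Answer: $-11822$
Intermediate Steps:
$f{\left(w,q \right)} = -12$ ($f{\left(w,q \right)} = 0 + \left(3 - 6\right) 4 = 0 - 12 = -12$)
$H = -1320$
$\left(r + H\right) + f{\left(7 \cdot 0 \left(3 + 0\right) - 3,71 \right)} = \left(-10490 - 1320\right) - 12 = -11810 - 12 = -11822$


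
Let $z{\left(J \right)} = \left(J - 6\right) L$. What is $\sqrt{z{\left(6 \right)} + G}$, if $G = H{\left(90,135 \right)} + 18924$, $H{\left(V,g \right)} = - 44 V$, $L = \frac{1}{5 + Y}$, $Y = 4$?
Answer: $2 \sqrt{3741} \approx 122.33$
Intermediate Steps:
$L = \frac{1}{9}$ ($L = \frac{1}{5 + 4} = \frac{1}{9} \approx 0.11111$)
$z{\left(J \right)} = - \frac{2}{3} + \frac{J}{9}$ ($z{\left(J \right)} = \left(J - 6\right) \frac{1}{9} = \left(-6 + J\right) \frac{1}{9} = - \frac{2}{3} + \frac{J}{9}$)
$G = 14964$ ($G = \left(-44\right) 90 + 18924 = -3960 + 18924 = 14964$)
$\sqrt{z{\left(6 \right)} + G} = \sqrt{\left(- \frac{2}{3} + \frac{1}{9} \cdot 6\right) + 14964} = \sqrt{\left(- \frac{2}{3} + \frac{2}{3}\right) + 14964} = \sqrt{0 + 14964} = \sqrt{14964} = 2 \sqrt{3741}$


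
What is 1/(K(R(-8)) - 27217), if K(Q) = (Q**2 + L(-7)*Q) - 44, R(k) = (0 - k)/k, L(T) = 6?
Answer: -1/27266 ≈ -3.6676e-5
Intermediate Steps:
R(k) = -1 (R(k) = (-k)/k = -1)
K(Q) = -44 + Q**2 + 6*Q (K(Q) = (Q**2 + 6*Q) - 44 = -44 + Q**2 + 6*Q)
1/(K(R(-8)) - 27217) = 1/((-44 + (-1)**2 + 6*(-1)) - 27217) = 1/((-44 + 1 - 6) - 27217) = 1/(-49 - 27217) = 1/(-27266) = -1/27266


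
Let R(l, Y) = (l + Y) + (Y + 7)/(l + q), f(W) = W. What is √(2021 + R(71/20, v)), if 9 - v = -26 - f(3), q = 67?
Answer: 43*√222154895/14110 ≈ 45.422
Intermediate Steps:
v = 38 (v = 9 - (-26 - 1*3) = 9 - (-26 - 3) = 9 - 1*(-29) = 9 + 29 = 38)
R(l, Y) = Y + l + (7 + Y)/(67 + l) (R(l, Y) = (l + Y) + (Y + 7)/(l + 67) = (Y + l) + (7 + Y)/(67 + l) = Y + l + (7 + Y)/(67 + l))
√(2021 + R(71/20, v)) = √(2021 + (7 + (71/20)² + 67*(71/20) + 68*38 + 38*(71/20))/(67 + 71/20)) = √(2021 + (7 + (71*(1/20))² + 67*(71*(1/20)) + 2584 + 38*(71*(1/20)))/(67 + 71*(1/20))) = √(2021 + (7 + (71/20)² + 67*(71/20) + 2584 + 38*(71/20))/(67 + 71/20)) = √(2021 + (7 + 5041/400 + 4757/20 + 2584 + 1349/10)/(1411/20)) = √(2021 + (20/1411)*(1190541/400)) = √(2021 + 1190541/28220) = √(58223161/28220) = 43*√222154895/14110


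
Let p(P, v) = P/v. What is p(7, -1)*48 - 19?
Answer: -355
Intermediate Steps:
p(7, -1)*48 - 19 = (7/(-1))*48 - 19 = (7*(-1))*48 - 19 = -7*48 - 19 = -336 - 19 = -355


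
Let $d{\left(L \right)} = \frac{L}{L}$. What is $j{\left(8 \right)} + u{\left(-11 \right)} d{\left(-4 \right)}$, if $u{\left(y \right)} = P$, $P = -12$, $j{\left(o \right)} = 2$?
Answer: $-10$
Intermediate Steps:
$d{\left(L \right)} = 1$
$u{\left(y \right)} = -12$
$j{\left(8 \right)} + u{\left(-11 \right)} d{\left(-4 \right)} = 2 - 12 = -10$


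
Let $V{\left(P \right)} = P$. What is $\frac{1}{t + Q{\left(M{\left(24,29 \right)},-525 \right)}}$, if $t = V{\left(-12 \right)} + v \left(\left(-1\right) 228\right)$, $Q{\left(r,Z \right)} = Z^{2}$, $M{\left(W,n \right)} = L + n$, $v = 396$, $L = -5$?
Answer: $\frac{1}{185325} \approx 5.3959 \cdot 10^{-6}$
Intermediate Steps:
$M{\left(W,n \right)} = -5 + n$
$t = -90300$ ($t = -12 + 396 \left(\left(-1\right) 228\right) = -12 + 396 \left(-228\right) = -12 - 90288 = -90300$)
$\frac{1}{t + Q{\left(M{\left(24,29 \right)},-525 \right)}} = \frac{1}{-90300 + \left(-525\right)^{2}} = \frac{1}{-90300 + 275625} = \frac{1}{185325}$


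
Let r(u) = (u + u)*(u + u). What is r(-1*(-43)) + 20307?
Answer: 27703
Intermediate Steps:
r(u) = 4*u² (r(u) = (2*u)*(2*u) = 4*u²)
r(-1*(-43)) + 20307 = 4*(-1*(-43))² + 20307 = 4*43² + 20307 = 4*1849 + 20307 = 7396 + 20307 = 27703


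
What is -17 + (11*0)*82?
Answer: -17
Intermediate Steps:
-17 + (11*0)*82 = -17 + 0*82 = -17 + 0 = -17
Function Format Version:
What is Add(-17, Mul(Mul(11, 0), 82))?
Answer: -17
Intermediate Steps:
Add(-17, Mul(Mul(11, 0), 82)) = Add(-17, Mul(0, 82)) = Add(-17, 0) = -17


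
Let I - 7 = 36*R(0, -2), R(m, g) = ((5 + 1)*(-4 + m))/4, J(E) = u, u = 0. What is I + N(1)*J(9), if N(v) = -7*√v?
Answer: -209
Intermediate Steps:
J(E) = 0
R(m, g) = -6 + 3*m/2 (R(m, g) = (6*(-4 + m))*(¼) = (-24 + 6*m)*(¼) = -6 + 3*m/2)
I = -209 (I = 7 + 36*(-6 + (3/2)*0) = 7 + 36*(-6 + 0) = 7 + 36*(-6) = 7 - 216 = -209)
I + N(1)*J(9) = -209 - 7*√1*0 = -209 - 7*1*0 = -209 - 7*0 = -209 + 0 = -209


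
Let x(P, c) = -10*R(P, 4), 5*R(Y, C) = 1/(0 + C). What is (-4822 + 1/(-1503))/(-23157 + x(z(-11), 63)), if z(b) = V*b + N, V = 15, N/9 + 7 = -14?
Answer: 14494934/69611445 ≈ 0.20823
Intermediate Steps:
N = -189 (N = -63 + 9*(-14) = -63 - 126 = -189)
z(b) = -189 + 15*b (z(b) = 15*b - 189 = -189 + 15*b)
R(Y, C) = 1/(5*C) (R(Y, C) = 1/(5*(0 + C)) = 1/(5*C))
x(P, c) = -½ (x(P, c) = -2/4 = -10*1/20 = -½)
(-4822 + 1/(-1503))/(-23157 + x(z(-11), 63)) = (-4822 + 1/(-1503))/(-23157 - ½) = (-4822 - 1/1503)/(-46315/2) = -7247467/1503*(-2/46315) = 14494934/69611445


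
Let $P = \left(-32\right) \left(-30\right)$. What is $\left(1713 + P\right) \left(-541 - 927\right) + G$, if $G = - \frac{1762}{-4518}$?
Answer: $- \frac{8864233795}{2259} \approx -3.924 \cdot 10^{6}$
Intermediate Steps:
$P = 960$
$G = \frac{881}{2259}$ ($G = \left(-1762\right) \left(- \frac{1}{4518}\right) = \frac{881}{2259} \approx 0.39$)
$\left(1713 + P\right) \left(-541 - 927\right) + G = \left(1713 + 960\right) \left(-541 - 927\right) + \frac{881}{2259} = 2673 \left(-1468\right) + \frac{881}{2259} = -3923964 + \frac{881}{2259} = - \frac{8864233795}{2259}$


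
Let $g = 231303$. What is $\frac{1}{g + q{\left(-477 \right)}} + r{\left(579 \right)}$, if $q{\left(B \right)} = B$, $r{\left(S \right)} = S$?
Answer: $\frac{133648255}{230826} \approx 579.0$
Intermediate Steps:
$\frac{1}{g + q{\left(-477 \right)}} + r{\left(579 \right)} = \frac{1}{231303 - 477} + 579 = \frac{1}{230826} + 579 = \frac{133648255}{230826}$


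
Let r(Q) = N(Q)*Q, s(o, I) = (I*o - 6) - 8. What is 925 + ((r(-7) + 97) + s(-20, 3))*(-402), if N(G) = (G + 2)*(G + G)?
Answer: 188659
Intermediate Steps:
N(G) = 2*G*(2 + G) (N(G) = (2 + G)*(2*G) = 2*G*(2 + G))
s(o, I) = -14 + I*o (s(o, I) = (-6 + I*o) - 8 = -14 + I*o)
r(Q) = 2*Q²*(2 + Q) (r(Q) = (2*Q*(2 + Q))*Q = 2*Q²*(2 + Q))
925 + ((r(-7) + 97) + s(-20, 3))*(-402) = 925 + ((2*(-7)²*(2 - 7) + 97) + (-14 + 3*(-20)))*(-402) = 925 + ((2*49*(-5) + 97) + (-14 - 60))*(-402) = 925 + ((-490 + 97) - 74)*(-402) = 925 + (-393 - 74)*(-402) = 925 - 467*(-402) = 925 + 187734 = 188659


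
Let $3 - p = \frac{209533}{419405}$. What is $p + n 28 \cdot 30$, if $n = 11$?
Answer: $\frac{3876350882}{419405} \approx 9242.5$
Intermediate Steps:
$p = \frac{1048682}{419405}$ ($p = 3 - \frac{209533}{419405} = \frac{1048682}{419405} \approx 2.5004$)
$p + n 28 \cdot 30 = \frac{1048682}{419405} + 11 \cdot 28 \cdot 30 = \frac{1048682}{419405} + 308 \cdot 30 = \frac{1048682}{419405} + 9240 = \frac{3876350882}{419405}$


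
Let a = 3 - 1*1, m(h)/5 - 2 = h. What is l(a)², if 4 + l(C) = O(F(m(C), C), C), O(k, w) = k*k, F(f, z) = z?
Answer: 0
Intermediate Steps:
m(h) = 10 + 5*h
a = 2 (a = 3 - 1 = 2)
O(k, w) = k²
l(C) = -4 + C²
l(a)² = (-4 + 2²)² = (-4 + 4)² = 0² = 0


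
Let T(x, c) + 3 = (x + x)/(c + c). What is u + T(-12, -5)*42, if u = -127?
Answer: -761/5 ≈ -152.20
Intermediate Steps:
T(x, c) = -3 + x/c (T(x, c) = -3 + (x + x)/(c + c) = -3 + (2*x)/((2*c)) = -3 + (2*x)*(1/(2*c)) = -3 + x/c)
u + T(-12, -5)*42 = -127 + (-3 - 12/(-5))*42 = -127 + (-3 - 12*(-⅕))*42 = -127 + (-3 + 12/5)*42 = -127 - ⅗*42 = -127 - 126/5 = -761/5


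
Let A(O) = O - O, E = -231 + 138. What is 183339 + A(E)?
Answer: 183339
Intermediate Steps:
E = -93
A(O) = 0
183339 + A(E) = 183339 + 0 = 183339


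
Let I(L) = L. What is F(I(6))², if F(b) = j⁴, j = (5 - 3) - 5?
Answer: 6561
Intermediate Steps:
j = -3 (j = 2 - 5 = -3)
F(b) = 81 (F(b) = (-3)⁴ = 81)
F(I(6))² = 81² = 6561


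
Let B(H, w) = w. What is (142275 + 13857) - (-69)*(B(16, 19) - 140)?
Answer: 147783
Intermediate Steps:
(142275 + 13857) - (-69)*(B(16, 19) - 140) = (142275 + 13857) - (-69)*(19 - 140) = 156132 - (-69)*(-121) = 156132 - 1*8349 = 156132 - 8349 = 147783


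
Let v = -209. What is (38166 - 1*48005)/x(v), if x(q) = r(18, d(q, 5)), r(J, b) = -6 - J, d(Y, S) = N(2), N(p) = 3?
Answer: 9839/24 ≈ 409.96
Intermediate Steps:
d(Y, S) = 3
x(q) = -24 (x(q) = -6 - 1*18 = -6 - 18 = -24)
(38166 - 1*48005)/x(v) = (38166 - 1*48005)/(-24) = (38166 - 48005)*(-1/24) = -9839*(-1/24) = 9839/24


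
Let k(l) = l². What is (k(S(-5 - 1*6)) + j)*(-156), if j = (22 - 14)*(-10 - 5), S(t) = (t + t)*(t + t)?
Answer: -36525216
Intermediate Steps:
S(t) = 4*t² (S(t) = (2*t)*(2*t) = 4*t²)
j = -120 (j = 8*(-15) = -120)
(k(S(-5 - 1*6)) + j)*(-156) = ((4*(-5 - 1*6)²)² - 120)*(-156) = ((4*(-5 - 6)²)² - 120)*(-156) = ((4*(-11)²)² - 120)*(-156) = ((4*121)² - 120)*(-156) = (484² - 120)*(-156) = (234256 - 120)*(-156) = 234136*(-156) = -36525216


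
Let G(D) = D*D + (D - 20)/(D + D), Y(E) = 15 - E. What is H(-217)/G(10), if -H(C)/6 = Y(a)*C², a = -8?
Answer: -12996564/199 ≈ -65309.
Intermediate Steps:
G(D) = D² + (-20 + D)/(2*D) (G(D) = D² + (-20 + D)/((2*D)) = D² + (-20 + D)*(1/(2*D)) = D² + (-20 + D)/(2*D))
H(C) = -138*C² (H(C) = -6*(15 - 1*(-8))*C² = -6*(15 + 8)*C² = -138*C²)
H(-217)/G(10) = (-138*(-217)²)/(((-10 + 10³ + (½)*10)/10)) = (-138*47089)/(((-10 + 1000 + 5)/10)) = -6498282/((⅒)*995) = -6498282/199/2 = -6498282*2/199 = -12996564/199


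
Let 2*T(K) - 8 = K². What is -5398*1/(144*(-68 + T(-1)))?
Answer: 2699/4572 ≈ 0.59033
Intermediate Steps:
T(K) = 4 + K²/2
-5398*1/(144*(-68 + T(-1))) = -5398*1/(144*(-68 + (4 + (½)*(-1)²))) = -5398*1/(144*(-68 + (4 + (½)*1))) = -5398*1/(144*(-68 + (4 + ½))) = -5398*1/(144*(-68 + 9/2)) = -5398/(144*(-127/2)) = -5398/(-9144) = -5398*(-1/9144) = 2699/4572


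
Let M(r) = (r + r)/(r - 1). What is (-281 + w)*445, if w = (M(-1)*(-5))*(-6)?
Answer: -111695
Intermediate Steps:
M(r) = 2*r/(-1 + r) (M(r) = (2*r)/(-1 + r) = 2*r/(-1 + r))
w = 30 (w = ((2*(-1)/(-1 - 1))*(-5))*(-6) = ((2*(-1)/(-2))*(-5))*(-6) = ((2*(-1)*(-1/2))*(-5))*(-6) = (1*(-5))*(-6) = -5*(-6) = 30)
(-281 + w)*445 = (-281 + 30)*445 = -251*445 = -111695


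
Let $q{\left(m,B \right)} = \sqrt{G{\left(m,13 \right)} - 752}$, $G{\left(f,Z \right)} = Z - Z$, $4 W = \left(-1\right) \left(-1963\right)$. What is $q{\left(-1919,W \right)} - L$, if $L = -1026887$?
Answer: $1026887 + 4 i \sqrt{47} \approx 1.0269 \cdot 10^{6} + 27.423 i$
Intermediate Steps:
$W = \frac{1963}{4}$ ($W = \frac{\left(-1\right) \left(-1963\right)}{4} = \frac{1}{4} \cdot 1963 = \frac{1963}{4} \approx 490.75$)
$G{\left(f,Z \right)} = 0$
$q{\left(m,B \right)} = 4 i \sqrt{47}$ ($q{\left(m,B \right)} = \sqrt{0 - 752} = \sqrt{-752} = 4 i \sqrt{47}$)
$q{\left(-1919,W \right)} - L = 4 i \sqrt{47} - -1026887 = 4 i \sqrt{47} + 1026887 = 1026887 + 4 i \sqrt{47}$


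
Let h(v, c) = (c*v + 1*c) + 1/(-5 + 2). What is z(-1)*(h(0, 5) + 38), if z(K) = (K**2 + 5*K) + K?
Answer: -640/3 ≈ -213.33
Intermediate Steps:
h(v, c) = -1/3 + c + c*v (h(v, c) = (c*v + c) + 1/(-3) = (c + c*v) - 1/3 = -1/3 + c + c*v)
z(K) = K**2 + 6*K
z(-1)*(h(0, 5) + 38) = (-(6 - 1))*((-1/3 + 5 + 5*0) + 38) = (-1*5)*((-1/3 + 5 + 0) + 38) = -5*(14/3 + 38) = -5*128/3 = -640/3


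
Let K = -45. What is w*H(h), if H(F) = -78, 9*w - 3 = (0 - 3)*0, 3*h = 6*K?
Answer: -26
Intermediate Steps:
h = -90 (h = (6*(-45))/3 = (⅓)*(-270) = -90)
w = ⅓ (w = ⅓ + ((0 - 3)*0)/9 = ⅓ + (-3*0)/9 = ⅓ + (⅑)*0 = ⅓ + 0 = ⅓ ≈ 0.33333)
w*H(h) = (⅓)*(-78) = -26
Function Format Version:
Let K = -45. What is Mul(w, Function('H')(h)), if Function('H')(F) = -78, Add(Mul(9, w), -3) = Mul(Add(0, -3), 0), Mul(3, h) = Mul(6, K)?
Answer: -26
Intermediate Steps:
h = -90 (h = Mul(Rational(1, 3), Mul(6, -45)) = Mul(Rational(1, 3), -270) = -90)
w = Rational(1, 3) (w = Add(Rational(1, 3), Mul(Rational(1, 9), Mul(Add(0, -3), 0))) = Add(Rational(1, 3), Mul(Rational(1, 9), Mul(-3, 0))) = Add(Rational(1, 3), Mul(Rational(1, 9), 0)) = Add(Rational(1, 3), 0) = Rational(1, 3) ≈ 0.33333)
Mul(w, Function('H')(h)) = Mul(Rational(1, 3), -78) = -26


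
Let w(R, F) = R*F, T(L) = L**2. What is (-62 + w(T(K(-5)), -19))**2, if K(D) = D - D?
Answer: 3844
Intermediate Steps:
K(D) = 0
w(R, F) = F*R
(-62 + w(T(K(-5)), -19))**2 = (-62 - 19*0**2)**2 = (-62 - 19*0)**2 = (-62 + 0)**2 = (-62)**2 = 3844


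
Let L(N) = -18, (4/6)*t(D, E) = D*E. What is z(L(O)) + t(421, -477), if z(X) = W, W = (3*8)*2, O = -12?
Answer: -602355/2 ≈ -3.0118e+5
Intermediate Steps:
t(D, E) = 3*D*E/2 (t(D, E) = 3*(D*E)/2 = 3*D*E/2)
W = 48 (W = 24*2 = 48)
z(X) = 48
z(L(O)) + t(421, -477) = 48 + (3/2)*421*(-477) = 48 - 602451/2 = -602355/2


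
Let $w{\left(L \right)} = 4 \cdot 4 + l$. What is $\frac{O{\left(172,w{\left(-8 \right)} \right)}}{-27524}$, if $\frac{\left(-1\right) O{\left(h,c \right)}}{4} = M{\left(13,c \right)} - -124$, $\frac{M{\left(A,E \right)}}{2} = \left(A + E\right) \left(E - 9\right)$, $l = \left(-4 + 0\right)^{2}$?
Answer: $\frac{2194}{6881} \approx 0.31885$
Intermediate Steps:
$l = 16$ ($l = \left(-4\right)^{2} = 16$)
$M{\left(A,E \right)} = 2 \left(-9 + E\right) \left(A + E\right)$ ($M{\left(A,E \right)} = 2 \left(A + E\right) \left(E - 9\right) = 2 \left(A + E\right) \left(-9 + E\right) = 2 \left(-9 + E\right) \left(A + E\right)$)
$w{\left(L \right)} = 32$ ($w{\left(L \right)} = 4 \cdot 4 + 16 = 16 + 16 = 32$)
$O{\left(h,c \right)} = 440 - 32 c - 8 c^{2}$ ($O{\left(h,c \right)} = - 4 \left(\left(\left(-18\right) 13 - 18 c + 2 c^{2} + 2 \cdot 13 c\right) - -124\right) = - 4 \left(\left(-234 - 18 c + 2 c^{2} + 26 c\right) + 124\right) = - 4 \left(\left(-234 + 2 c^{2} + 8 c\right) + 124\right) = - 4 \left(-110 + 2 c^{2} + 8 c\right) = 440 - 32 c - 8 c^{2}$)
$\frac{O{\left(172,w{\left(-8 \right)} \right)}}{-27524} = \frac{440 - 1024 - 8 \cdot 32^{2}}{-27524} = \left(440 - 1024 - 8192\right) \left(- \frac{1}{27524}\right) = \left(-8776\right) \left(- \frac{1}{27524}\right) = \frac{2194}{6881}$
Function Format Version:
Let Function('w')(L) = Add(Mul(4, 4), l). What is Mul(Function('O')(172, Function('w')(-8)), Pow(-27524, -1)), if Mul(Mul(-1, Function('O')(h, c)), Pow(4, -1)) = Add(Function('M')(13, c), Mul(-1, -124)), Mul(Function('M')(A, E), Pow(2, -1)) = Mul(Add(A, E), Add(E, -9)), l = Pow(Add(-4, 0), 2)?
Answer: Rational(2194, 6881) ≈ 0.31885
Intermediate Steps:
l = 16 (l = Pow(-4, 2) = 16)
Function('M')(A, E) = Mul(2, Add(-9, E), Add(A, E)) (Function('M')(A, E) = Mul(2, Mul(Add(A, E), Add(E, -9))) = Mul(2, Mul(Add(A, E), Add(-9, E))) = Mul(2, Mul(Add(-9, E), Add(A, E))) = Mul(2, Add(-9, E), Add(A, E)))
Function('w')(L) = 32 (Function('w')(L) = Add(Mul(4, 4), 16) = Add(16, 16) = 32)
Function('O')(h, c) = Add(440, Mul(-32, c), Mul(-8, Pow(c, 2))) (Function('O')(h, c) = Mul(-4, Add(Add(Mul(-18, 13), Mul(-18, c), Mul(2, Pow(c, 2)), Mul(2, 13, c)), Mul(-1, -124))) = Mul(-4, Add(Add(-234, Mul(-18, c), Mul(2, Pow(c, 2)), Mul(26, c)), 124)) = Mul(-4, Add(Add(-234, Mul(2, Pow(c, 2)), Mul(8, c)), 124)) = Mul(-4, Add(-110, Mul(2, Pow(c, 2)), Mul(8, c))) = Add(440, Mul(-32, c), Mul(-8, Pow(c, 2))))
Mul(Function('O')(172, Function('w')(-8)), Pow(-27524, -1)) = Mul(Add(440, Mul(-32, 32), Mul(-8, Pow(32, 2))), Pow(-27524, -1)) = Mul(Add(440, -1024, Mul(-8, 1024)), Rational(-1, 27524)) = Mul(Add(440, -1024, -8192), Rational(-1, 27524)) = Mul(-8776, Rational(-1, 27524)) = Rational(2194, 6881)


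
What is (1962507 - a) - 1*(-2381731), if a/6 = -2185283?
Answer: 17455936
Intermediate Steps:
a = -13111698 (a = 6*(-2185283) = -13111698)
(1962507 - a) - 1*(-2381731) = (1962507 - 1*(-13111698)) - 1*(-2381731) = (1962507 + 13111698) + 2381731 = 15074205 + 2381731 = 17455936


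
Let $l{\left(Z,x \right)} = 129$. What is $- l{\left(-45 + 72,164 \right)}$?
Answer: $-129$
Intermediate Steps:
$- l{\left(-45 + 72,164 \right)} = \left(-1\right) 129 = -129$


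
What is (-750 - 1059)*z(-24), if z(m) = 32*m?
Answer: 1389312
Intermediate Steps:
(-750 - 1059)*z(-24) = (-750 - 1059)*(32*(-24)) = -1809*(-768) = 1389312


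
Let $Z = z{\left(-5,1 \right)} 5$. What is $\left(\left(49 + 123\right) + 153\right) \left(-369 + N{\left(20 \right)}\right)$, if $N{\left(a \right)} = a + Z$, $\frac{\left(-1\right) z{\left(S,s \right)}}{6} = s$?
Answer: $-123175$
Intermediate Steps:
$z{\left(S,s \right)} = - 6 s$
$Z = -30$ ($Z = \left(-6\right) 1 \cdot 5 = \left(-6\right) 5 = -30$)
$N{\left(a \right)} = -30 + a$ ($N{\left(a \right)} = a - 30 = -30 + a$)
$\left(\left(49 + 123\right) + 153\right) \left(-369 + N{\left(20 \right)}\right) = \left(\left(49 + 123\right) + 153\right) \left(-369 + \left(-30 + 20\right)\right) = \left(172 + 153\right) \left(-369 - 10\right) = 325 \left(-379\right) = -123175$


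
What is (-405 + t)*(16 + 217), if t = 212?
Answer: -44969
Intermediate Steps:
(-405 + t)*(16 + 217) = (-405 + 212)*(16 + 217) = -193*233 = -44969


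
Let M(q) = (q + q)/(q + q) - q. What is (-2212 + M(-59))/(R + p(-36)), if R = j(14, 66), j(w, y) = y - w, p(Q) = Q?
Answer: -269/2 ≈ -134.50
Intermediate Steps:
R = 52 (R = 66 - 1*14 = 66 - 14 = 52)
M(q) = 1 - q (M(q) = (2*q)/((2*q)) - q = (2*q)*(1/(2*q)) - q = 1 - q)
(-2212 + M(-59))/(R + p(-36)) = (-2212 + (1 - 1*(-59)))/(52 - 36) = (-2212 + (1 + 59))/16 = (-2212 + 60)*(1/16) = -2152*1/16 = -269/2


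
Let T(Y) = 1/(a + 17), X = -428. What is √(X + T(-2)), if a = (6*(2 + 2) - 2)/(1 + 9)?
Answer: I*√246498/24 ≈ 20.687*I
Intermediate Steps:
a = 11/5 (a = (6*4 - 2)/10 = (24 - 2)*(⅒) = 22*(⅒) = 11/5 ≈ 2.2000)
T(Y) = 5/96 (T(Y) = 1/(11/5 + 17) = 1/(96/5) = 5/96)
√(X + T(-2)) = √(-428 + 5/96) = √(-41083/96) = I*√246498/24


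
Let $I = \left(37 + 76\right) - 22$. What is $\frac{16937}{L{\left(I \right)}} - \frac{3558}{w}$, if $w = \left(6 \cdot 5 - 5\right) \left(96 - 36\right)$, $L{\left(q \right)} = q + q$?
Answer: $\frac{1031581}{11375} \approx 90.688$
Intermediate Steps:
$I = 91$ ($I = 113 - 22 = 91$)
$L{\left(q \right)} = 2 q$
$w = 1500$ ($w = \left(30 - 5\right) 60 = 25 \cdot 60 = 1500$)
$\frac{16937}{L{\left(I \right)}} - \frac{3558}{w} = \frac{16937}{2 \cdot 91} - \frac{3558}{1500} = \frac{16937}{182} - \frac{593}{250} = \frac{1031581}{11375}$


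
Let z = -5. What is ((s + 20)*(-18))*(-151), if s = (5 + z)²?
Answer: 54360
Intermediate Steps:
s = 0 (s = (5 - 5)² = 0² = 0)
((s + 20)*(-18))*(-151) = ((0 + 20)*(-18))*(-151) = (20*(-18))*(-151) = -360*(-151) = 54360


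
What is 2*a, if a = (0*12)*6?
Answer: 0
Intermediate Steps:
a = 0 (a = 0*6 = 0)
2*a = 2*0 = 0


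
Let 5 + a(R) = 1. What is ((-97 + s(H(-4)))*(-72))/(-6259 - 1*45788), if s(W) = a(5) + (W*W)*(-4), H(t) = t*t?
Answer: -9000/5783 ≈ -1.5563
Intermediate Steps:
H(t) = t**2
a(R) = -4 (a(R) = -5 + 1 = -4)
s(W) = -4 - 4*W**2 (s(W) = -4 + (W*W)*(-4) = -4 + W**2*(-4) = -4 - 4*W**2)
((-97 + s(H(-4)))*(-72))/(-6259 - 1*45788) = ((-97 + (-4 - 4*((-4)**2)**2))*(-72))/(-6259 - 1*45788) = ((-97 + (-4 - 4*16**2))*(-72))/(-6259 - 45788) = ((-97 + (-4 - 4*256))*(-72))/(-52047) = ((-97 + (-4 - 1024))*(-72))*(-1/52047) = ((-97 - 1028)*(-72))*(-1/52047) = -1125*(-72)*(-1/52047) = 81000*(-1/52047) = -9000/5783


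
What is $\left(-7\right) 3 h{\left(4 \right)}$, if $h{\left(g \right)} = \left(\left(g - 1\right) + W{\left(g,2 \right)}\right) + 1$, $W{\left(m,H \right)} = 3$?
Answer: $-147$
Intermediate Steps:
$h{\left(g \right)} = 3 + g$ ($h{\left(g \right)} = \left(\left(g - 1\right) + 3\right) + 1 = \left(\left(-1 + g\right) + 3\right) + 1 = \left(2 + g\right) + 1 = 3 + g$)
$\left(-7\right) 3 h{\left(4 \right)} = \left(-7\right) 3 \left(3 + 4\right) = \left(-21\right) 7 = -147$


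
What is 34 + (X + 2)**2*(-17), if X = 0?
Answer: -34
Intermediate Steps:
34 + (X + 2)**2*(-17) = 34 + (0 + 2)**2*(-17) = 34 + 2**2*(-17) = 34 + 4*(-17) = 34 - 68 = -34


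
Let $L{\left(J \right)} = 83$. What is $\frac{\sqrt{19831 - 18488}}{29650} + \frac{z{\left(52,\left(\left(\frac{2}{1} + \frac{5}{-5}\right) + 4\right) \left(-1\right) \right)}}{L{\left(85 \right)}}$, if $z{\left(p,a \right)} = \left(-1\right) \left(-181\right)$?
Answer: $\frac{181}{83} + \frac{\sqrt{1343}}{29650} \approx 2.182$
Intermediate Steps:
$z{\left(p,a \right)} = 181$
$\frac{\sqrt{19831 - 18488}}{29650} + \frac{z{\left(52,\left(\left(\frac{2}{1} + \frac{5}{-5}\right) + 4\right) \left(-1\right) \right)}}{L{\left(85 \right)}} = \frac{\sqrt{19831 - 18488}}{29650} + \frac{181}{83} = \sqrt{1343} \cdot \frac{1}{29650} + 181 \cdot \frac{1}{83} = \frac{\sqrt{1343}}{29650} + \frac{181}{83} = \frac{181}{83} + \frac{\sqrt{1343}}{29650}$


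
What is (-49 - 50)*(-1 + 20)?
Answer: -1881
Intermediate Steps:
(-49 - 50)*(-1 + 20) = -99*19 = -1881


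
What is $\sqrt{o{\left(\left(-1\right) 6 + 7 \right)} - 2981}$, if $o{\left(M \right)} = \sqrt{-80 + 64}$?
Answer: $\sqrt{-2981 + 4 i} \approx 0.0366 + 54.599 i$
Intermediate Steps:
$o{\left(M \right)} = 4 i$ ($o{\left(M \right)} = \sqrt{-16} = 4 i$)
$\sqrt{o{\left(\left(-1\right) 6 + 7 \right)} - 2981} = \sqrt{4 i - 2981} = \sqrt{-2981 + 4 i}$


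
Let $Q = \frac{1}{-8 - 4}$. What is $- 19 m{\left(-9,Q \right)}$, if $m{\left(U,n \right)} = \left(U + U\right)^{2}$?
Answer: $-6156$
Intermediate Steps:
$Q = - \frac{1}{12}$ ($Q = \frac{1}{-12} = - \frac{1}{12} \approx -0.083333$)
$m{\left(U,n \right)} = 4 U^{2}$ ($m{\left(U,n \right)} = \left(2 U\right)^{2} = 4 U^{2}$)
$- 19 m{\left(-9,Q \right)} = - 19 \cdot 4 \left(-9\right)^{2} = - 19 \cdot 4 \cdot 81 = \left(-19\right) 324 = -6156$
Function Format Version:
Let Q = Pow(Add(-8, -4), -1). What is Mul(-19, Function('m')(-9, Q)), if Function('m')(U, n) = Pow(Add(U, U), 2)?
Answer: -6156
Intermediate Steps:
Q = Rational(-1, 12) (Q = Pow(-12, -1) = Rational(-1, 12) ≈ -0.083333)
Function('m')(U, n) = Mul(4, Pow(U, 2)) (Function('m')(U, n) = Pow(Mul(2, U), 2) = Mul(4, Pow(U, 2)))
Mul(-19, Function('m')(-9, Q)) = Mul(-19, Mul(4, Pow(-9, 2))) = Mul(-19, Mul(4, 81)) = Mul(-19, 324) = -6156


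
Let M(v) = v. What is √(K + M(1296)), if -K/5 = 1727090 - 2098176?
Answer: √1856726 ≈ 1362.6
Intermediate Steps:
K = 1855430 (K = -5*(1727090 - 2098176) = -5*(-371086) = 1855430)
√(K + M(1296)) = √(1855430 + 1296) = √1856726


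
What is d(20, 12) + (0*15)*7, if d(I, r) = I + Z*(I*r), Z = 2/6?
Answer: 100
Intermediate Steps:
Z = ⅓ (Z = 2*(⅙) = ⅓ ≈ 0.33333)
d(I, r) = I + I*r/3 (d(I, r) = I + (I*r)/3 = I + I*r/3)
d(20, 12) + (0*15)*7 = (⅓)*20*(3 + 12) + (0*15)*7 = (⅓)*20*15 + 0*7 = 100 + 0 = 100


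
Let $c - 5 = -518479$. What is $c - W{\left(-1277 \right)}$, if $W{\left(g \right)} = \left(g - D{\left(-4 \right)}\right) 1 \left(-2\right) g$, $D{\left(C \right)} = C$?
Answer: $2732768$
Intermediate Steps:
$c = -518474$ ($c = 5 - 518479 = -518474$)
$W{\left(g \right)} = g \left(-8 - 2 g\right)$ ($W{\left(g \right)} = \left(g - -4\right) 1 \left(-2\right) g = \left(g + 4\right) \left(-2\right) g = \left(4 + g\right) \left(-2\right) g = \left(-8 - 2 g\right) g = g \left(-8 - 2 g\right)$)
$c - W{\left(-1277 \right)} = -518474 - \left(-2\right) \left(-1277\right) \left(4 - 1277\right) = -518474 - \left(-2\right) \left(-1277\right) \left(-1273\right) = -518474 - -3251242 = -518474 + 3251242 = 2732768$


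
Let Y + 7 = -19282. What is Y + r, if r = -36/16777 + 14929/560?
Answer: -180972026007/9395120 ≈ -19262.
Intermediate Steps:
Y = -19289 (Y = -7 - 19282 = -19289)
r = 250443673/9395120 (r = -36*1/16777 + 14929*(1/560) = -36/16777 + 14929/560 = 250443673/9395120 ≈ 26.657)
Y + r = -19289 + 250443673/9395120 = -180972026007/9395120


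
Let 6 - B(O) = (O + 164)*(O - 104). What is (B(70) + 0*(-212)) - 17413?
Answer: -9451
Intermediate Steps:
B(O) = 6 - (-104 + O)*(164 + O) (B(O) = 6 - (O + 164)*(O - 104) = 6 - (164 + O)*(-104 + O) = 6 - (-104 + O)*(164 + O))
(B(70) + 0*(-212)) - 17413 = ((17062 - 1*70² - 60*70) + 0*(-212)) - 17413 = ((17062 - 1*4900 - 4200) + 0) - 17413 = ((17062 - 4900 - 4200) + 0) - 17413 = (7962 + 0) - 17413 = 7962 - 17413 = -9451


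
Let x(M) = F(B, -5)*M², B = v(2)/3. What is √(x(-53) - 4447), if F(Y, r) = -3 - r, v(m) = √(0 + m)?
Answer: √1171 ≈ 34.220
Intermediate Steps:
v(m) = √m
B = √2/3 ≈ 0.47140
x(M) = 2*M² (x(M) = (-3 - 1*(-5))*M² = (-3 + 5)*M² = 2*M²)
√(x(-53) - 4447) = √(2*(-53)² - 4447) = √(2*2809 - 4447) = √(5618 - 4447) = √1171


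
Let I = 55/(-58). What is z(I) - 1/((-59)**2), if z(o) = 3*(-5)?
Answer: -52216/3481 ≈ -15.000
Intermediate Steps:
I = -55/58 (I = 55*(-1/58) = -55/58 ≈ -0.94828)
z(o) = -15
z(I) - 1/((-59)**2) = -15 - 1/((-59)**2) = -15 - 1/3481 = -52216/3481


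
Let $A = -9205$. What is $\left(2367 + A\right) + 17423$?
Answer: $10585$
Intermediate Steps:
$\left(2367 + A\right) + 17423 = \left(2367 - 9205\right) + 17423 = -6838 + 17423 = 10585$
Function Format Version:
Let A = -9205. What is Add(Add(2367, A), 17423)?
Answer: 10585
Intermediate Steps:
Add(Add(2367, A), 17423) = Add(Add(2367, -9205), 17423) = Add(-6838, 17423) = 10585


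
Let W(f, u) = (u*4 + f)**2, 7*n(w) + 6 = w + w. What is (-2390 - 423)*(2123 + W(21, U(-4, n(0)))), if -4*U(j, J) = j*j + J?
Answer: -297356604/49 ≈ -6.0685e+6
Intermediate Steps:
n(w) = -6/7 + 2*w/7 (n(w) = -6/7 + (w + w)/7 = -6/7 + (2*w)/7 = -6/7 + 2*w/7)
U(j, J) = -J/4 - j**2/4 (U(j, J) = -(j*j + J)/4 = -(j**2 + J)/4 = -(J + j**2)/4 = -J/4 - j**2/4)
W(f, u) = (f + 4*u)**2 (W(f, u) = (4*u + f)**2 = (f + 4*u)**2)
(-2390 - 423)*(2123 + W(21, U(-4, n(0)))) = (-2390 - 423)*(2123 + (21 + 4*(-(-6/7 + (2/7)*0)/4 - 1/4*(-4)**2))**2) = -2813*(2123 + (21 + 4*(-(-6/7 + 0)/4 - 1/4*16))**2) = -2813*(2123 + (21 + 4*(-1/4*(-6/7) - 4))**2) = -2813*(2123 + (21 + 4*(3/14 - 4))**2) = -2813*(2123 + (21 + 4*(-53/14))**2) = -2813*(2123 + (21 - 106/7)**2) = -2813*(2123 + (41/7)**2) = -2813*(2123 + 1681/49) = -2813*105708/49 = -297356604/49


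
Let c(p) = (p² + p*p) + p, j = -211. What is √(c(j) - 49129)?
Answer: √39702 ≈ 199.25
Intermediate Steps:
c(p) = p + 2*p² (c(p) = (p² + p²) + p = 2*p² + p = p + 2*p²)
√(c(j) - 49129) = √(-211*(1 + 2*(-211)) - 49129) = √(-211*(1 - 422) - 49129) = √(-211*(-421) - 49129) = √(88831 - 49129) = √39702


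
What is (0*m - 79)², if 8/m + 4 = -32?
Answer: 6241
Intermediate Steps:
m = -2/9 (m = 8/(-4 - 32) = 8/(-36) = 8*(-1/36) = -2/9 ≈ -0.22222)
(0*m - 79)² = (0*(-2/9) - 79)² = (0 - 79)² = (-79)² = 6241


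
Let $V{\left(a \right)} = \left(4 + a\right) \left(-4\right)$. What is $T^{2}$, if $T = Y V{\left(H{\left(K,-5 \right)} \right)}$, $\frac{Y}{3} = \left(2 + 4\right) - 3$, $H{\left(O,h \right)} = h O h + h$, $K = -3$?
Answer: $7485696$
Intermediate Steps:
$H{\left(O,h \right)} = h + O h^{2}$ ($H{\left(O,h \right)} = O h h + h = O h^{2} + h = h + O h^{2}$)
$V{\left(a \right)} = -16 - 4 a$
$Y = 9$ ($Y = 3 \left(\left(2 + 4\right) - 3\right) = 3 \left(6 - 3\right) = 3 \cdot 3 = 9$)
$T = 2736$ ($T = 9 \left(-16 - 4 \left(- 5 \left(1 - -15\right)\right)\right) = 9 \left(-16 - 4 \left(- 5 \left(1 + 15\right)\right)\right) = 9 \left(-16 - 4 \left(\left(-5\right) 16\right)\right) = 9 \left(-16 - -320\right) = 9 \left(-16 + 320\right) = 9 \cdot 304 = 2736$)
$T^{2} = 2736^{2} = 7485696$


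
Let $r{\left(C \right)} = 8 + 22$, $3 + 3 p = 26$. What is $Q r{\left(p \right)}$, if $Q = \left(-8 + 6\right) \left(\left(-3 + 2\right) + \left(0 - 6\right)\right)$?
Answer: $420$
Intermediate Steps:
$p = \frac{23}{3}$ ($p = -1 + \frac{1}{3} \cdot 26 = -1 + \frac{26}{3} = \frac{23}{3} \approx 7.6667$)
$r{\left(C \right)} = 30$
$Q = 14$ ($Q = - 2 \left(-1 + \left(0 - 6\right)\right) = - 2 \left(-1 - 6\right) = \left(-2\right) \left(-7\right) = 14$)
$Q r{\left(p \right)} = 14 \cdot 30 = 420$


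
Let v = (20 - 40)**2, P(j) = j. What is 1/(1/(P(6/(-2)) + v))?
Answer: 397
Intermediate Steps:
v = 400 (v = (-20)**2 = 400)
1/(1/(P(6/(-2)) + v)) = 1/(1/(6/(-2) + 400)) = 1/(1/(6*(-1/2) + 400)) = 1/(1/(-3 + 400)) = 1/(1/397) = 397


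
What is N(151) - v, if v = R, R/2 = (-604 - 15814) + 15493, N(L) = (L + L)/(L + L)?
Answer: 1851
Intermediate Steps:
N(L) = 1 (N(L) = (2*L)/((2*L)) = (2*L)*(1/(2*L)) = 1)
R = -1850 (R = 2*((-604 - 15814) + 15493) = 2*(-16418 + 15493) = 2*(-925) = -1850)
v = -1850
N(151) - v = 1 - 1*(-1850) = 1 + 1850 = 1851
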